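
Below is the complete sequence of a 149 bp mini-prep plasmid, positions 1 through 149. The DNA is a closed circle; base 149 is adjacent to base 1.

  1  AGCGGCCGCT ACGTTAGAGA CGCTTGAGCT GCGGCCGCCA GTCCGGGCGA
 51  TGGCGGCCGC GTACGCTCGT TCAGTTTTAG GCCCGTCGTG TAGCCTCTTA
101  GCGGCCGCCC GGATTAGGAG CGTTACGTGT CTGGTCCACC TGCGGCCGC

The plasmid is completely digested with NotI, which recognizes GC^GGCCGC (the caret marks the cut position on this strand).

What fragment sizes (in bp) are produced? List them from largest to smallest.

NotI sites (GCGGCCGC) start at positions 2, 31, 53, 101, 142.
NotI cuts after base 2 of each site, so after positions 3, 32, 54, 102, 143.
Circular molecule, 5 cuts → 5 fragments:
  4–32 → 29 bp
  33–54 → 22 bp
  55–102 → 48 bp
  103–143 → 41 bp
  144–149 then 1–3 → 6 + 3 = 9 bp
Sorted largest to smallest: 48, 41, 29, 22, 9 bp.

48, 41, 29, 22, 9 bp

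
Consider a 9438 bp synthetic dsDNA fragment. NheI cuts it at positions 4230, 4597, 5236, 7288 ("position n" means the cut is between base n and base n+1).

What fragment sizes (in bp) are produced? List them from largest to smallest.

Linear molecule, 4 cuts → 5 fragments:
  4230 − 0 = 4230 bp
  4597 − 4230 = 367 bp
  5236 − 4597 = 639 bp
  7288 − 5236 = 2052 bp
  9438 − 7288 = 2150 bp
Sorted largest to smallest: 4230, 2150, 2052, 639, 367 bp.

4230, 2150, 2052, 639, 367 bp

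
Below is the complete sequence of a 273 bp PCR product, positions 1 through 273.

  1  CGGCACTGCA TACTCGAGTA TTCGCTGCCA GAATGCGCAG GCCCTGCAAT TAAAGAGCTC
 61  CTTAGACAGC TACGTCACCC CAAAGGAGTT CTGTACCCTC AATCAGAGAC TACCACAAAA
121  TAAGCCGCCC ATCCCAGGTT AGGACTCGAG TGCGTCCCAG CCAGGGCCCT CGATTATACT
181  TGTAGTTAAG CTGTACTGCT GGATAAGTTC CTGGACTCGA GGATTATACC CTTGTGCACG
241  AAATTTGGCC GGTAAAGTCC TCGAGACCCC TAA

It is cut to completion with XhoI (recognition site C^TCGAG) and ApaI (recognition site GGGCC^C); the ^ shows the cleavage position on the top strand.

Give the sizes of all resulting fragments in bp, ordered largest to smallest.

132, 48, 44, 23, 13, 13 bp

XhoI sites (CTCGAG) start at positions 13, 145, 216, 260.
XhoI cuts after the first base of each site, so after positions 13, 145, 216, 260.
The ApaI site (GGGCCC) starts at position 164.
ApaI cuts after base 5 of each site (before the last base), so after position 168.
Combined cut positions: 13, 145, 168, 216, 260.
Linear molecule, 5 cuts → 6 fragments:
  1–13 → 13 bp
  14–145 → 132 bp
  146–168 → 23 bp
  169–216 → 48 bp
  217–260 → 44 bp
  261–273 → 13 bp
Sorted largest to smallest: 132, 48, 44, 23, 13, 13 bp.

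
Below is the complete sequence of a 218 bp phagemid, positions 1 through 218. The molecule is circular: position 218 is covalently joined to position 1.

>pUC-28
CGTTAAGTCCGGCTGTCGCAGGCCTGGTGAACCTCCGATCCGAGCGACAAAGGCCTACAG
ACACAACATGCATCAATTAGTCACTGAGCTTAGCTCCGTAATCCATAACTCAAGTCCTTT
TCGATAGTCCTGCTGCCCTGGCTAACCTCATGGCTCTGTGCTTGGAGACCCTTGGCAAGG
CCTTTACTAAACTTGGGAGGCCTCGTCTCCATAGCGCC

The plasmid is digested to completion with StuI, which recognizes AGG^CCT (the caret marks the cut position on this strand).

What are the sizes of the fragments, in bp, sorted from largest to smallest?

StuI sites (AGGCCT) start at positions 20, 51, 178, 198.
StuI cuts after base 3 of each site, so after positions 22, 53, 180, 200.
Circular molecule, 4 cuts → 4 fragments:
  23–53 → 31 bp
  54–180 → 127 bp
  181–200 → 20 bp
  201–218 then 1–22 → 18 + 22 = 40 bp
Sorted largest to smallest: 127, 40, 31, 20 bp.

127, 40, 31, 20 bp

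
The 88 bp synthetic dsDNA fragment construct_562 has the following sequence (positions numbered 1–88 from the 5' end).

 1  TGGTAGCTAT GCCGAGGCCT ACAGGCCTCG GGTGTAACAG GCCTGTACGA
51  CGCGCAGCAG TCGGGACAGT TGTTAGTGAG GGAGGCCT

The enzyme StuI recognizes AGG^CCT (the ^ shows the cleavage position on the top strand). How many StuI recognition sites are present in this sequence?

AGGCCT occurs starting at positions 15, 23, 39, 83.
StuI cuts at 4 sites.

4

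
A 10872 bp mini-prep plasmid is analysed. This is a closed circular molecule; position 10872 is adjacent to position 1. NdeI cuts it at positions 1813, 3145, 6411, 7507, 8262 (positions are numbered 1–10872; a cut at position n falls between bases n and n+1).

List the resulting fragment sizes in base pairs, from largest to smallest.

4423, 3266, 1332, 1096, 755 bp

Circular molecule, 5 cuts → 5 fragments:
  3145 − 1813 = 1332 bp
  6411 − 3145 = 3266 bp
  7507 − 6411 = 1096 bp
  8262 − 7507 = 755 bp
  wrap: 10872 − 8262 + 1813 = 4423 bp
Sorted largest to smallest: 4423, 3266, 1332, 1096, 755 bp.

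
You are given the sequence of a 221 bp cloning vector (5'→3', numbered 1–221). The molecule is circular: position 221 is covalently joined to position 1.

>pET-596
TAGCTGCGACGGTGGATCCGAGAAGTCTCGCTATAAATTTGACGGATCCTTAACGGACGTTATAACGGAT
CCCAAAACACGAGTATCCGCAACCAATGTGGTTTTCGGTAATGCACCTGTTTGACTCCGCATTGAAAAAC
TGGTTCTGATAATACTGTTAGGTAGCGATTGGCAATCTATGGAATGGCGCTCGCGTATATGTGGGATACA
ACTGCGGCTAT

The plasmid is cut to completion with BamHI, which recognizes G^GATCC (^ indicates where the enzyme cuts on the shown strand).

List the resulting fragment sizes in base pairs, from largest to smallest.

168, 30, 23 bp

BamHI sites (GGATCC) start at positions 14, 44, 67.
BamHI cuts after the first base of each site, so after positions 14, 44, 67.
Circular molecule, 3 cuts → 3 fragments:
  15–44 → 30 bp
  45–67 → 23 bp
  68–221 then 1–14 → 154 + 14 = 168 bp
Sorted largest to smallest: 168, 30, 23 bp.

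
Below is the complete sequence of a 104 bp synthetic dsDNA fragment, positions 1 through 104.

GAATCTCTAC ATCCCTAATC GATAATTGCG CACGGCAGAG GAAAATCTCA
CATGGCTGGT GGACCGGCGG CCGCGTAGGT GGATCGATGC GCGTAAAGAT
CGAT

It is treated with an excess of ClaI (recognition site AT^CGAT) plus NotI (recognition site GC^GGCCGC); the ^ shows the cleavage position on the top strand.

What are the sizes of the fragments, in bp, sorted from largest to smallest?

ClaI sites (ATCGAT) start at positions 18, 83, 99.
ClaI cuts after base 2 of each site, so after positions 19, 84, 100.
The NotI site (GCGGCCGC) starts at position 67.
NotI cuts after base 2 of each site, so after position 68.
Combined cut positions: 19, 68, 84, 100.
Linear molecule, 4 cuts → 5 fragments:
  1–19 → 19 bp
  20–68 → 49 bp
  69–84 → 16 bp
  85–100 → 16 bp
  101–104 → 4 bp
Sorted largest to smallest: 49, 19, 16, 16, 4 bp.

49, 19, 16, 16, 4 bp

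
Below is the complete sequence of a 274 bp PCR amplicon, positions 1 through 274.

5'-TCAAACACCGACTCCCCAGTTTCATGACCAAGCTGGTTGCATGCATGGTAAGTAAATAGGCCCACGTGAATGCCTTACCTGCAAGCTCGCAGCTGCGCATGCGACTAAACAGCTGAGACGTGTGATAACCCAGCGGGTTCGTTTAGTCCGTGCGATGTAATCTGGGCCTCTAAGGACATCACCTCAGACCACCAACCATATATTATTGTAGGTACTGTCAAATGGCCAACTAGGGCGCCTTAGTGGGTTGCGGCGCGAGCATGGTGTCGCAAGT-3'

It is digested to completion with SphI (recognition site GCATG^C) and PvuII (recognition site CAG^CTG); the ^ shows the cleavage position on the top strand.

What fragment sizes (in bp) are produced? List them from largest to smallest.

SphI sites (GCATGC) start at positions 39, 97.
SphI cuts after base 5 of each site (before the last base), so after positions 43, 101.
PvuII sites (CAGCTG) start at positions 90, 110.
PvuII cuts after base 3 of each site, so after positions 92, 112.
Combined cut positions: 43, 92, 101, 112.
Linear molecule, 4 cuts → 5 fragments:
  1–43 → 43 bp
  44–92 → 49 bp
  93–101 → 9 bp
  102–112 → 11 bp
  113–274 → 162 bp
Sorted largest to smallest: 162, 49, 43, 11, 9 bp.

162, 49, 43, 11, 9 bp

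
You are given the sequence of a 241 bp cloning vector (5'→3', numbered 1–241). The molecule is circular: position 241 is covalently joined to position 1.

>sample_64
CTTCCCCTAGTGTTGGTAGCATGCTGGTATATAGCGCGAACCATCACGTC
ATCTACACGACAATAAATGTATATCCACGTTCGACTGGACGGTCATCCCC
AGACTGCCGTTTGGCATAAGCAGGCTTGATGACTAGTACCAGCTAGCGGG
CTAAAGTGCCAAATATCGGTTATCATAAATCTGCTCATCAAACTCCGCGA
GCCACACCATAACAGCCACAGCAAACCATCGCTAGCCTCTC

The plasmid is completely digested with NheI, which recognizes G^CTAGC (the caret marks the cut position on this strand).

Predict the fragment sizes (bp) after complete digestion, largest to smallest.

152, 89 bp

NheI sites (GCTAGC) start at positions 142, 231.
NheI cuts after the first base of each site, so after positions 142, 231.
Circular molecule, 2 cuts → 2 fragments:
  143–231 → 89 bp
  232–241 then 1–142 → 10 + 142 = 152 bp
Sorted largest to smallest: 152, 89 bp.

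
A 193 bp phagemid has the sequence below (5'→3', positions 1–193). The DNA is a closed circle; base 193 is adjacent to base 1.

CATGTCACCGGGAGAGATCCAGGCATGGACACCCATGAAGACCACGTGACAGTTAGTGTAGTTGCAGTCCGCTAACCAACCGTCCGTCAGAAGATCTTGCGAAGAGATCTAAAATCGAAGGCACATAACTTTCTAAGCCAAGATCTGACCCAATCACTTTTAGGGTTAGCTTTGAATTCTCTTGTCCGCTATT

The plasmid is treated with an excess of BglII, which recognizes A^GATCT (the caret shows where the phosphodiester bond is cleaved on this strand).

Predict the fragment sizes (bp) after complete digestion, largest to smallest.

BglII sites (AGATCT) start at positions 92, 105, 141.
BglII cuts after the first base of each site, so after positions 92, 105, 141.
Circular molecule, 3 cuts → 3 fragments:
  93–105 → 13 bp
  106–141 → 36 bp
  142–193 then 1–92 → 52 + 92 = 144 bp
Sorted largest to smallest: 144, 36, 13 bp.

144, 36, 13 bp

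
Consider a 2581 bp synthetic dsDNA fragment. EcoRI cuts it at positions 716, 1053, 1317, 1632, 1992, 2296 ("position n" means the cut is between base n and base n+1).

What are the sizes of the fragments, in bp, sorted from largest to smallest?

Linear molecule, 6 cuts → 7 fragments:
  716 − 0 = 716 bp
  1053 − 716 = 337 bp
  1317 − 1053 = 264 bp
  1632 − 1317 = 315 bp
  1992 − 1632 = 360 bp
  2296 − 1992 = 304 bp
  2581 − 2296 = 285 bp
Sorted largest to smallest: 716, 360, 337, 315, 304, 285, 264 bp.

716, 360, 337, 315, 304, 285, 264 bp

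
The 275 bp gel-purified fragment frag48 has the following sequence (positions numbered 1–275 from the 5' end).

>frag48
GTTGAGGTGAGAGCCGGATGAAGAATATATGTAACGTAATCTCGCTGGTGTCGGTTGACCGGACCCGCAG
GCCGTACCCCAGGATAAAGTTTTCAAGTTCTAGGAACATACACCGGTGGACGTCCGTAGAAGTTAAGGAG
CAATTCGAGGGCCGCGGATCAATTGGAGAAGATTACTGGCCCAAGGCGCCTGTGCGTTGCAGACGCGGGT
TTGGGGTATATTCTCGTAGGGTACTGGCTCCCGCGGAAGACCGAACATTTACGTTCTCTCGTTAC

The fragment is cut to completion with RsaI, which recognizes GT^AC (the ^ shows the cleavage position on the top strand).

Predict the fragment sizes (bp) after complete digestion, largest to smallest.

RsaI sites (GTAC) start at positions 74, 231.
RsaI cuts after base 2 of each site, so after positions 75, 232.
Linear molecule, 2 cuts → 3 fragments:
  1–75 → 75 bp
  76–232 → 157 bp
  233–275 → 43 bp
Sorted largest to smallest: 157, 75, 43 bp.

157, 75, 43 bp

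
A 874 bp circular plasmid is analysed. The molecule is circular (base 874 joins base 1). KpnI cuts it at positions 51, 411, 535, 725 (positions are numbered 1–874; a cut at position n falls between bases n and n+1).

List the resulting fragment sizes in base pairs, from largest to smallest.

Circular molecule, 4 cuts → 4 fragments:
  411 − 51 = 360 bp
  535 − 411 = 124 bp
  725 − 535 = 190 bp
  wrap: 874 − 725 + 51 = 200 bp
Sorted largest to smallest: 360, 200, 190, 124 bp.

360, 200, 190, 124 bp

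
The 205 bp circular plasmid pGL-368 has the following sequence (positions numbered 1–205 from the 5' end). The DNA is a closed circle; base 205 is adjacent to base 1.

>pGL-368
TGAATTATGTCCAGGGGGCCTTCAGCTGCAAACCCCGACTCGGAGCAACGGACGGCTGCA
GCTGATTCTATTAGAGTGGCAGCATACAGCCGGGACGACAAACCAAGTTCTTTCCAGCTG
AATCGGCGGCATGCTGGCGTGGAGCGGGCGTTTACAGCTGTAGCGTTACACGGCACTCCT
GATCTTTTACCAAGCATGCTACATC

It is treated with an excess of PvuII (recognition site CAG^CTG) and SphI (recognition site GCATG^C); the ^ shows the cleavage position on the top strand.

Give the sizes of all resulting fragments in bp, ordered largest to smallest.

PvuII sites (CAGCTG) start at positions 23, 59, 115, 155.
PvuII cuts after base 3 of each site, so after positions 25, 61, 117, 157.
SphI sites (GCATGC) start at positions 129, 194.
SphI cuts after base 5 of each site (before the last base), so after positions 133, 198.
Combined cut positions: 25, 61, 117, 133, 157, 198.
Circular molecule, 6 cuts → 6 fragments:
  26–61 → 36 bp
  62–117 → 56 bp
  118–133 → 16 bp
  134–157 → 24 bp
  158–198 → 41 bp
  199–205 then 1–25 → 7 + 25 = 32 bp
Sorted largest to smallest: 56, 41, 36, 32, 24, 16 bp.

56, 41, 36, 32, 24, 16 bp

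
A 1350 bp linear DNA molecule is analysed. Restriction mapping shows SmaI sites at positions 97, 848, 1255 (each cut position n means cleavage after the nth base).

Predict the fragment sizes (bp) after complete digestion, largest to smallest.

751, 407, 97, 95 bp

Linear molecule, 3 cuts → 4 fragments:
  97 − 0 = 97 bp
  848 − 97 = 751 bp
  1255 − 848 = 407 bp
  1350 − 1255 = 95 bp
Sorted largest to smallest: 751, 407, 97, 95 bp.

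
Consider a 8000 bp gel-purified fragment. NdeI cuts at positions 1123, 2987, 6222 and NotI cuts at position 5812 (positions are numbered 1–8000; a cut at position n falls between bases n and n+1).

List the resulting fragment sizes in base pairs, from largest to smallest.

Combined cut positions (sorted): 1123, 2987, 5812, 6222.
Linear molecule, 4 cuts → 5 fragments:
  1123 − 0 = 1123 bp
  2987 − 1123 = 1864 bp
  5812 − 2987 = 2825 bp
  6222 − 5812 = 410 bp
  8000 − 6222 = 1778 bp
Sorted largest to smallest: 2825, 1864, 1778, 1123, 410 bp.

2825, 1864, 1778, 1123, 410 bp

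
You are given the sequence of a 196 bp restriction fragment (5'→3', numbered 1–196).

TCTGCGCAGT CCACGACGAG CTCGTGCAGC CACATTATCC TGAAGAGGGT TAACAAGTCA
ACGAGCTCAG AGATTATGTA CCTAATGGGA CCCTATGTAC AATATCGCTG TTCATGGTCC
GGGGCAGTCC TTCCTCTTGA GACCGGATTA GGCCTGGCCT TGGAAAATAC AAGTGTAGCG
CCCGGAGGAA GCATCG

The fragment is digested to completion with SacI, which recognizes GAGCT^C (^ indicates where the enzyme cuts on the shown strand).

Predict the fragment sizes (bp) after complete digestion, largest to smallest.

SacI sites (GAGCTC) start at positions 18, 63.
SacI cuts after base 5 of each site (before the last base), so after positions 22, 67.
Linear molecule, 2 cuts → 3 fragments:
  1–22 → 22 bp
  23–67 → 45 bp
  68–196 → 129 bp
Sorted largest to smallest: 129, 45, 22 bp.

129, 45, 22 bp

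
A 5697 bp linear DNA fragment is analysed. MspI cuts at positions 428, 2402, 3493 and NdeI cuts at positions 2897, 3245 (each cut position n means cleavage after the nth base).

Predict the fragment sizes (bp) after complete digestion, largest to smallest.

2204, 1974, 495, 428, 348, 248 bp

Combined cut positions (sorted): 428, 2402, 2897, 3245, 3493.
Linear molecule, 5 cuts → 6 fragments:
  428 − 0 = 428 bp
  2402 − 428 = 1974 bp
  2897 − 2402 = 495 bp
  3245 − 2897 = 348 bp
  3493 − 3245 = 248 bp
  5697 − 3493 = 2204 bp
Sorted largest to smallest: 2204, 1974, 495, 428, 348, 248 bp.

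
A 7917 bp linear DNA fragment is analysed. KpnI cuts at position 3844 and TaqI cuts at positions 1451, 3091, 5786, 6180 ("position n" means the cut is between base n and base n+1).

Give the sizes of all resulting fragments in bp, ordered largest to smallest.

1942, 1737, 1640, 1451, 753, 394 bp

Combined cut positions (sorted): 1451, 3091, 3844, 5786, 6180.
Linear molecule, 5 cuts → 6 fragments:
  1451 − 0 = 1451 bp
  3091 − 1451 = 1640 bp
  3844 − 3091 = 753 bp
  5786 − 3844 = 1942 bp
  6180 − 5786 = 394 bp
  7917 − 6180 = 1737 bp
Sorted largest to smallest: 1942, 1737, 1640, 1451, 753, 394 bp.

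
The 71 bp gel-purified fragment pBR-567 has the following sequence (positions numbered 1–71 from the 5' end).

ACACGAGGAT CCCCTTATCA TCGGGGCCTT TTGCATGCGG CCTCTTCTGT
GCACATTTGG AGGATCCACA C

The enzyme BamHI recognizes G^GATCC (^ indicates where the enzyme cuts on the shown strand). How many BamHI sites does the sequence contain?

2

GGATCC occurs starting at positions 7, 62.
BamHI cuts at 2 sites.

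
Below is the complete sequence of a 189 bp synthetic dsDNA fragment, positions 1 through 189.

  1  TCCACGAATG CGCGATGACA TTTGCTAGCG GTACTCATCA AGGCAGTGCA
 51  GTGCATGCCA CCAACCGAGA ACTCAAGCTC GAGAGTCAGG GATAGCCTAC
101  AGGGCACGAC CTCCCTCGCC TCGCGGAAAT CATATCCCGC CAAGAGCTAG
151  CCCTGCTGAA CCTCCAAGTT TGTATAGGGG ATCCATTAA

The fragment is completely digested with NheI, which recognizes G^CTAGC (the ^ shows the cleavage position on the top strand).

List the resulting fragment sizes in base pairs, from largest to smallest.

NheI sites (GCTAGC) start at positions 24, 146.
NheI cuts after the first base of each site, so after positions 24, 146.
Linear molecule, 2 cuts → 3 fragments:
  1–24 → 24 bp
  25–146 → 122 bp
  147–189 → 43 bp
Sorted largest to smallest: 122, 43, 24 bp.

122, 43, 24 bp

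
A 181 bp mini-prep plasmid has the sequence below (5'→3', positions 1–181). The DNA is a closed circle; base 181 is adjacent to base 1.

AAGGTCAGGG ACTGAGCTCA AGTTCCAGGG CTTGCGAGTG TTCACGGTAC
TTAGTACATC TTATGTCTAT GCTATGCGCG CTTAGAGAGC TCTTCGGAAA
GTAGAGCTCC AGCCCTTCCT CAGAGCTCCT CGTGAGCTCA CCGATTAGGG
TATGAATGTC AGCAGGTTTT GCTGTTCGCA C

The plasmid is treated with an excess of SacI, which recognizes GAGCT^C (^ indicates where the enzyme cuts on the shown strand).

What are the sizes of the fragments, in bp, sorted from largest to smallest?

73, 61, 19, 17, 11 bp

SacI sites (GAGCTC) start at positions 14, 87, 104, 123, 134.
SacI cuts after base 5 of each site (before the last base), so after positions 18, 91, 108, 127, 138.
Circular molecule, 5 cuts → 5 fragments:
  19–91 → 73 bp
  92–108 → 17 bp
  109–127 → 19 bp
  128–138 → 11 bp
  139–181 then 1–18 → 43 + 18 = 61 bp
Sorted largest to smallest: 73, 61, 19, 17, 11 bp.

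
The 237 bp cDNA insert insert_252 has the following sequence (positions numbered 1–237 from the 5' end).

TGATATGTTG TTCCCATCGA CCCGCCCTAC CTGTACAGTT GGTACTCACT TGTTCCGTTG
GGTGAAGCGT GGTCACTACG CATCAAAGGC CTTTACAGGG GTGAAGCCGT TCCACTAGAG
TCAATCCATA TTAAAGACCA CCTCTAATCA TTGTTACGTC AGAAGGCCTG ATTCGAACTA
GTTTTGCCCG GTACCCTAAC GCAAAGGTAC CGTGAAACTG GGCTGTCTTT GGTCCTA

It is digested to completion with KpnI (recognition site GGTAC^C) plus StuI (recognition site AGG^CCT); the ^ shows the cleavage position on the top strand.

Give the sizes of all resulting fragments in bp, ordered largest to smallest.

KpnI sites (GGTACC) start at positions 190, 206.
KpnI cuts after base 5 of each site (before the last base), so after positions 194, 210.
StuI sites (AGGCCT) start at positions 87, 164.
StuI cuts after base 3 of each site, so after positions 89, 166.
Combined cut positions: 89, 166, 194, 210.
Linear molecule, 4 cuts → 5 fragments:
  1–89 → 89 bp
  90–166 → 77 bp
  167–194 → 28 bp
  195–210 → 16 bp
  211–237 → 27 bp
Sorted largest to smallest: 89, 77, 28, 27, 16 bp.

89, 77, 28, 27, 16 bp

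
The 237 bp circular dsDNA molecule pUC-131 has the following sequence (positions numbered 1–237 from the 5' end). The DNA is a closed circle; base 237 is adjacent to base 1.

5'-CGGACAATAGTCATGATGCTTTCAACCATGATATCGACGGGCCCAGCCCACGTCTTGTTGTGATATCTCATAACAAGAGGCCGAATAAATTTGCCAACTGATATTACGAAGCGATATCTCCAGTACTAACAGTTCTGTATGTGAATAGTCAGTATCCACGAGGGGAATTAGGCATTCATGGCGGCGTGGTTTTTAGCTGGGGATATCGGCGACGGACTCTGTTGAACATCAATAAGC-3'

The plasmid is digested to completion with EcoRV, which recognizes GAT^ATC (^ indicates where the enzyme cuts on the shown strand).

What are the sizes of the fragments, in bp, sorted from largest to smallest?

89, 65, 51, 32 bp

EcoRV sites (GATATC) start at positions 30, 62, 113, 202.
EcoRV cuts after base 3 of each site, so after positions 32, 64, 115, 204.
Circular molecule, 4 cuts → 4 fragments:
  33–64 → 32 bp
  65–115 → 51 bp
  116–204 → 89 bp
  205–237 then 1–32 → 33 + 32 = 65 bp
Sorted largest to smallest: 89, 65, 51, 32 bp.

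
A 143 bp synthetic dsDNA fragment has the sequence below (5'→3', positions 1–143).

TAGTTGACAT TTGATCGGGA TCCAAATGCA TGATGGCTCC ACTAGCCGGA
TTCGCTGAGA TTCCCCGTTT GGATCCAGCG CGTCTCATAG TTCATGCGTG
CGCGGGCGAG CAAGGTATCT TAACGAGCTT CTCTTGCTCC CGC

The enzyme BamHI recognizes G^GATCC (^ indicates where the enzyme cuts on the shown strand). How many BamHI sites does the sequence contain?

GGATCC occurs starting at positions 18, 71.
BamHI cuts at 2 sites.

2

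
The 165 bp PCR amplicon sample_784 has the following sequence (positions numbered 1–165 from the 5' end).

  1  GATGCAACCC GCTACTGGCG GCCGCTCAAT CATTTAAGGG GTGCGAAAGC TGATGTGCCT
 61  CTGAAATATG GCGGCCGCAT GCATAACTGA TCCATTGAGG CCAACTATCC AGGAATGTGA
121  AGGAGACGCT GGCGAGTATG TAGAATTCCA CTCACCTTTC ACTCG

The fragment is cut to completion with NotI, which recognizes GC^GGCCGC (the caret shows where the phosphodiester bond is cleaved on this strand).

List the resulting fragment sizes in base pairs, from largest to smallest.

93, 53, 19 bp

NotI sites (GCGGCCGC) start at positions 18, 71.
NotI cuts after base 2 of each site, so after positions 19, 72.
Linear molecule, 2 cuts → 3 fragments:
  1–19 → 19 bp
  20–72 → 53 bp
  73–165 → 93 bp
Sorted largest to smallest: 93, 53, 19 bp.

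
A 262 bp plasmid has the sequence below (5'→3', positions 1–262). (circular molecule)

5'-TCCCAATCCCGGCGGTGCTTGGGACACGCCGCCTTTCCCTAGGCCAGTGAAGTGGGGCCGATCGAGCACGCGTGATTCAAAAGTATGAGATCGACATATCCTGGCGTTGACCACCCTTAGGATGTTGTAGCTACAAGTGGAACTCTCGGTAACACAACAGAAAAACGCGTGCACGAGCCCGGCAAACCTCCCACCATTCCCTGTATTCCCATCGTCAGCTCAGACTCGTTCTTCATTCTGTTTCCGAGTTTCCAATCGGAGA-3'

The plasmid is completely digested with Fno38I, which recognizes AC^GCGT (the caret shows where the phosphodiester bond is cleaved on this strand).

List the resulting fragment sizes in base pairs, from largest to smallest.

Fno38I sites (ACGCGT) start at positions 68, 165.
Fno38I cuts after base 2 of each site, so after positions 69, 166.
Circular molecule, 2 cuts → 2 fragments:
  70–166 → 97 bp
  167–262 then 1–69 → 96 + 69 = 165 bp
Sorted largest to smallest: 165, 97 bp.

165, 97 bp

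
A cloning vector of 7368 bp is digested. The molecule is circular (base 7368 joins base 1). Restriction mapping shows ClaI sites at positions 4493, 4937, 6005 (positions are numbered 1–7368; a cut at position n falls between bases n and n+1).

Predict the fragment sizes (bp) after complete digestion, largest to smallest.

5856, 1068, 444 bp

Circular molecule, 3 cuts → 3 fragments:
  4937 − 4493 = 444 bp
  6005 − 4937 = 1068 bp
  wrap: 7368 − 6005 + 4493 = 5856 bp
Sorted largest to smallest: 5856, 1068, 444 bp.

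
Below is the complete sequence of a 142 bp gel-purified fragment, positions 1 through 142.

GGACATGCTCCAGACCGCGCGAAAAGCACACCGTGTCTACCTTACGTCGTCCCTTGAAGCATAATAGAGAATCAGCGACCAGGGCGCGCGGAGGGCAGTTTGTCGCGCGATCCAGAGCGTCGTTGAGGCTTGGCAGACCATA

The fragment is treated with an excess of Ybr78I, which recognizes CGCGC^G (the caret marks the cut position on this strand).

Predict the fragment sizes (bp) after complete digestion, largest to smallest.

69, 34, 20, 19 bp

Ybr78I sites (CGCGCG) start at positions 16, 85, 104.
Ybr78I cuts after base 5 of each site (before the last base), so after positions 20, 89, 108.
Linear molecule, 3 cuts → 4 fragments:
  1–20 → 20 bp
  21–89 → 69 bp
  90–108 → 19 bp
  109–142 → 34 bp
Sorted largest to smallest: 69, 34, 20, 19 bp.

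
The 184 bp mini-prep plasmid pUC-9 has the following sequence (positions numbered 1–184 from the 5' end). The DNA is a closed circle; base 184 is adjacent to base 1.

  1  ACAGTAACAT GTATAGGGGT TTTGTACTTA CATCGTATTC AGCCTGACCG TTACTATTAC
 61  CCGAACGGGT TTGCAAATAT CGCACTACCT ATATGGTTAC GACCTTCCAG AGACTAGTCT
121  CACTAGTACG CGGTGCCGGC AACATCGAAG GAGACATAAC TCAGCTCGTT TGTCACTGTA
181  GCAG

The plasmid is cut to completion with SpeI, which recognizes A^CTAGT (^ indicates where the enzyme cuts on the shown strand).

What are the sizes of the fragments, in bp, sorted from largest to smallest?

175, 9 bp

SpeI sites (ACTAGT) start at positions 113, 122.
SpeI cuts after the first base of each site, so after positions 113, 122.
Circular molecule, 2 cuts → 2 fragments:
  114–122 → 9 bp
  123–184 then 1–113 → 62 + 113 = 175 bp
Sorted largest to smallest: 175, 9 bp.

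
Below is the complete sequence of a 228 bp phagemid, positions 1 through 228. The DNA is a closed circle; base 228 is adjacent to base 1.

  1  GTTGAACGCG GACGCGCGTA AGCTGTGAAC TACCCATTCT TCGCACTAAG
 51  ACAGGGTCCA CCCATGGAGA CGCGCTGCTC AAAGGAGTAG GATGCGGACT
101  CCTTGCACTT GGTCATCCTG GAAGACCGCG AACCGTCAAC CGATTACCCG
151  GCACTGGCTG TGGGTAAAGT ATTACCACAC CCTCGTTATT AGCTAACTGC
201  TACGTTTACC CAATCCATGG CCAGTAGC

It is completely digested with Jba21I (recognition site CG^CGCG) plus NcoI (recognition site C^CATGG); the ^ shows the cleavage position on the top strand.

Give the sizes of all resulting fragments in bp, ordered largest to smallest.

153, 48, 27 bp

The Jba21I site (CGCGCG) starts at position 13.
Jba21I cuts after base 2 of each site, so after position 14.
NcoI sites (CCATGG) start at positions 62, 215.
NcoI cuts after the first base of each site, so after positions 62, 215.
Combined cut positions: 14, 62, 215.
Circular molecule, 3 cuts → 3 fragments:
  15–62 → 48 bp
  63–215 → 153 bp
  216–228 then 1–14 → 13 + 14 = 27 bp
Sorted largest to smallest: 153, 48, 27 bp.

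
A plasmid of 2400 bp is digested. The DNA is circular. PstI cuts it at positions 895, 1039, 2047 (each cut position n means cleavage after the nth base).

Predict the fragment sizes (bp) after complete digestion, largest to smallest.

1248, 1008, 144 bp

Circular molecule, 3 cuts → 3 fragments:
  1039 − 895 = 144 bp
  2047 − 1039 = 1008 bp
  wrap: 2400 − 2047 + 895 = 1248 bp
Sorted largest to smallest: 1248, 1008, 144 bp.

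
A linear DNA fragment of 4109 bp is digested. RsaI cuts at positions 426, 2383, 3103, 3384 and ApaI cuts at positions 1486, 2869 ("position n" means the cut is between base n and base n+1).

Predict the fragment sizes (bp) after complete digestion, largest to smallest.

Combined cut positions (sorted): 426, 1486, 2383, 2869, 3103, 3384.
Linear molecule, 6 cuts → 7 fragments:
  426 − 0 = 426 bp
  1486 − 426 = 1060 bp
  2383 − 1486 = 897 bp
  2869 − 2383 = 486 bp
  3103 − 2869 = 234 bp
  3384 − 3103 = 281 bp
  4109 − 3384 = 725 bp
Sorted largest to smallest: 1060, 897, 725, 486, 426, 281, 234 bp.

1060, 897, 725, 486, 426, 281, 234 bp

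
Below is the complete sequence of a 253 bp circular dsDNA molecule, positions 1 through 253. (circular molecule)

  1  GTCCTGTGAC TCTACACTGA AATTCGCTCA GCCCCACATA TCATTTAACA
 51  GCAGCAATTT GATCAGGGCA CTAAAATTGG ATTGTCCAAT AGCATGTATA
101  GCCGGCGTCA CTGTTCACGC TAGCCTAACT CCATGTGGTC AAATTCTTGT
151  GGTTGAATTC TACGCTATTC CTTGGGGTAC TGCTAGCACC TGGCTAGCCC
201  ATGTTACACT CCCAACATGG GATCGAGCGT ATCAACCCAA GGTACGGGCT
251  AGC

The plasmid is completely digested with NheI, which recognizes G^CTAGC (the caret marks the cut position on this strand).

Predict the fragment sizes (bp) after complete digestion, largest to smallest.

124, 63, 55, 11 bp

NheI sites (GCTAGC) start at positions 119, 182, 193, 248.
NheI cuts after the first base of each site, so after positions 119, 182, 193, 248.
Circular molecule, 4 cuts → 4 fragments:
  120–182 → 63 bp
  183–193 → 11 bp
  194–248 → 55 bp
  249–253 then 1–119 → 5 + 119 = 124 bp
Sorted largest to smallest: 124, 63, 55, 11 bp.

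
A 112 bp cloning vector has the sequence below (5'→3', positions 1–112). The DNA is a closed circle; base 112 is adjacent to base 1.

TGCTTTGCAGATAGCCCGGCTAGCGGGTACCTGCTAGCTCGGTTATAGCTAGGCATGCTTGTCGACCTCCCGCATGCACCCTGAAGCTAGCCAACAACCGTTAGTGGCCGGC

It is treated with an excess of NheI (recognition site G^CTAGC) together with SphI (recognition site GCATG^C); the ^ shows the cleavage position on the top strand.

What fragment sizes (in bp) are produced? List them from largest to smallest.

NheI sites (GCTAGC) start at positions 19, 33, 86.
NheI cuts after the first base of each site, so after positions 19, 33, 86.
SphI sites (GCATGC) start at positions 53, 72.
SphI cuts after base 5 of each site (before the last base), so after positions 57, 76.
Combined cut positions: 19, 33, 57, 76, 86.
Circular molecule, 5 cuts → 5 fragments:
  20–33 → 14 bp
  34–57 → 24 bp
  58–76 → 19 bp
  77–86 → 10 bp
  87–112 then 1–19 → 26 + 19 = 45 bp
Sorted largest to smallest: 45, 24, 19, 14, 10 bp.

45, 24, 19, 14, 10 bp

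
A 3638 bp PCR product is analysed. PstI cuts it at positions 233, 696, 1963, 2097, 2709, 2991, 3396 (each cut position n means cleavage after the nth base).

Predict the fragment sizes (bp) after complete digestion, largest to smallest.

1267, 612, 463, 405, 282, 242, 233, 134 bp

Linear molecule, 7 cuts → 8 fragments:
  233 − 0 = 233 bp
  696 − 233 = 463 bp
  1963 − 696 = 1267 bp
  2097 − 1963 = 134 bp
  2709 − 2097 = 612 bp
  2991 − 2709 = 282 bp
  3396 − 2991 = 405 bp
  3638 − 3396 = 242 bp
Sorted largest to smallest: 1267, 612, 463, 405, 282, 242, 233, 134 bp.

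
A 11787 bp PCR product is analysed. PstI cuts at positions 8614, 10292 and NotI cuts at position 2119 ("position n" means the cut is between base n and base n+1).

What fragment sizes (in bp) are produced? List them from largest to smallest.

6495, 2119, 1678, 1495 bp

Combined cut positions (sorted): 2119, 8614, 10292.
Linear molecule, 3 cuts → 4 fragments:
  2119 − 0 = 2119 bp
  8614 − 2119 = 6495 bp
  10292 − 8614 = 1678 bp
  11787 − 10292 = 1495 bp
Sorted largest to smallest: 6495, 2119, 1678, 1495 bp.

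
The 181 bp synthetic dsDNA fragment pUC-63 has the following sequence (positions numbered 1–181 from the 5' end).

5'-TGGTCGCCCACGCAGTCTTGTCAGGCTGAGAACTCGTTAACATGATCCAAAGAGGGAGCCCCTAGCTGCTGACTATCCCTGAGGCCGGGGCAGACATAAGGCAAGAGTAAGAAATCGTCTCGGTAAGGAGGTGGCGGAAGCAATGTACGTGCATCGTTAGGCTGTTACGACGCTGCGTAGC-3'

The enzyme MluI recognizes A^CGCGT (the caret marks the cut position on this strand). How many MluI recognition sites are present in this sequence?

No occurrence of ACGCGT is present in the sequence.
MluI does not cut: 0 sites.

0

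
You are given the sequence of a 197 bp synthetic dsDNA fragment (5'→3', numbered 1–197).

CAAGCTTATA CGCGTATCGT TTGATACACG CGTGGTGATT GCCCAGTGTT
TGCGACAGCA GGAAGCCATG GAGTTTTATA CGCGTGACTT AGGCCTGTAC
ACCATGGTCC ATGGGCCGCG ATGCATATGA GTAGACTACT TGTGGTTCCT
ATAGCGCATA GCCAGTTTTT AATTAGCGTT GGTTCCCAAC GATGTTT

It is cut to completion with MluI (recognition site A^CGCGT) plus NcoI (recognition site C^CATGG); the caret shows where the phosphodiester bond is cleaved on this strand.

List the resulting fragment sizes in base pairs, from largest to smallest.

88, 38, 22, 18, 14, 10, 7 bp

MluI sites (ACGCGT) start at positions 10, 28, 80.
MluI cuts after the first base of each site, so after positions 10, 28, 80.
NcoI sites (CCATGG) start at positions 66, 102, 109.
NcoI cuts after the first base of each site, so after positions 66, 102, 109.
Combined cut positions: 10, 28, 66, 80, 102, 109.
Linear molecule, 6 cuts → 7 fragments:
  1–10 → 10 bp
  11–28 → 18 bp
  29–66 → 38 bp
  67–80 → 14 bp
  81–102 → 22 bp
  103–109 → 7 bp
  110–197 → 88 bp
Sorted largest to smallest: 88, 38, 22, 18, 14, 10, 7 bp.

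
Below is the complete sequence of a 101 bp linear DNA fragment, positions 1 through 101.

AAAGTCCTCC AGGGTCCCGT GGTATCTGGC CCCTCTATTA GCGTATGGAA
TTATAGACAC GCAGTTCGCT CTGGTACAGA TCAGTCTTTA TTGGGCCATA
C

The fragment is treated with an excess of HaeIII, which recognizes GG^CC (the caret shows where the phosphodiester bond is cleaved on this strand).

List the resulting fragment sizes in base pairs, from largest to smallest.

HaeIII sites (GGCC) start at positions 28, 94.
HaeIII cuts after base 2 of each site, so after positions 29, 95.
Linear molecule, 2 cuts → 3 fragments:
  1–29 → 29 bp
  30–95 → 66 bp
  96–101 → 6 bp
Sorted largest to smallest: 66, 29, 6 bp.

66, 29, 6 bp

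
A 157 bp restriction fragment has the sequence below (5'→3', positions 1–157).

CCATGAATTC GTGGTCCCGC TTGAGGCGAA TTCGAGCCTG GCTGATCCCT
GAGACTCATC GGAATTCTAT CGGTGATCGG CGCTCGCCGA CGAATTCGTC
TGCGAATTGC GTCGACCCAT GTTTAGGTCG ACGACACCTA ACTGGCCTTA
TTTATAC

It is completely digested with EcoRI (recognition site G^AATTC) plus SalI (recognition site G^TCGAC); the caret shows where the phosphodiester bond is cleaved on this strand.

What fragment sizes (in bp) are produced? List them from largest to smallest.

EcoRI sites (GAATTC) start at positions 5, 28, 62, 92.
EcoRI cuts after the first base of each site, so after positions 5, 28, 62, 92.
SalI sites (GTCGAC) start at positions 111, 127.
SalI cuts after the first base of each site, so after positions 111, 127.
Combined cut positions: 5, 28, 62, 92, 111, 127.
Linear molecule, 6 cuts → 7 fragments:
  1–5 → 5 bp
  6–28 → 23 bp
  29–62 → 34 bp
  63–92 → 30 bp
  93–111 → 19 bp
  112–127 → 16 bp
  128–157 → 30 bp
Sorted largest to smallest: 34, 30, 30, 23, 19, 16, 5 bp.

34, 30, 30, 23, 19, 16, 5 bp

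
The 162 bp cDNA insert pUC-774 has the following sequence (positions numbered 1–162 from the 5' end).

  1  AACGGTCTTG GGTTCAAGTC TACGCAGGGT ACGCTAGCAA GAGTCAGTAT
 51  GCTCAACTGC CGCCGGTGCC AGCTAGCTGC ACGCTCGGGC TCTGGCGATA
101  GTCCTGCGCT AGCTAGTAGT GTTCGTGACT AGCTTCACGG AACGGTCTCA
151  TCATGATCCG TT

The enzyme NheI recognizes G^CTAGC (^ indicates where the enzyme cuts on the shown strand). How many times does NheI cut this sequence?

GCTAGC occurs starting at positions 33, 72, 108.
NheI cuts at 3 sites.

3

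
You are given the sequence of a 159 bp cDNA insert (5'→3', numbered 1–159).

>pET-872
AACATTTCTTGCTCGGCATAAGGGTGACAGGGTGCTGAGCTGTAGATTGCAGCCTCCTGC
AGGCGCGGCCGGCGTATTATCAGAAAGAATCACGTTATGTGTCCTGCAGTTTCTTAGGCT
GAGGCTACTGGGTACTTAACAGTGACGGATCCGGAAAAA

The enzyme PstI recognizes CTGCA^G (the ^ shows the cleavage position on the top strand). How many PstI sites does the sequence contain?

2

CTGCAG occurs starting at positions 57, 104.
PstI cuts at 2 sites.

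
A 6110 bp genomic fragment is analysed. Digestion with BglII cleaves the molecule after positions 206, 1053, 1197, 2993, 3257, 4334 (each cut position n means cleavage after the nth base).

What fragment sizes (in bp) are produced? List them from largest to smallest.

1796, 1776, 1077, 847, 264, 206, 144 bp

Linear molecule, 6 cuts → 7 fragments:
  206 − 0 = 206 bp
  1053 − 206 = 847 bp
  1197 − 1053 = 144 bp
  2993 − 1197 = 1796 bp
  3257 − 2993 = 264 bp
  4334 − 3257 = 1077 bp
  6110 − 4334 = 1776 bp
Sorted largest to smallest: 1796, 1776, 1077, 847, 264, 206, 144 bp.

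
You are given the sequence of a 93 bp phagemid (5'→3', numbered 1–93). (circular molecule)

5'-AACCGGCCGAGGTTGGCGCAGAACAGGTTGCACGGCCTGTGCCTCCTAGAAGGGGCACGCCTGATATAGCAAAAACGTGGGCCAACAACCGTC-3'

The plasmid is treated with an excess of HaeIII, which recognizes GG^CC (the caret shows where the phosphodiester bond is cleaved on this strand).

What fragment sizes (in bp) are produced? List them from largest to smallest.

HaeIII sites (GGCC) start at positions 5, 34, 80.
HaeIII cuts after base 2 of each site, so after positions 6, 35, 81.
Circular molecule, 3 cuts → 3 fragments:
  7–35 → 29 bp
  36–81 → 46 bp
  82–93 then 1–6 → 12 + 6 = 18 bp
Sorted largest to smallest: 46, 29, 18 bp.

46, 29, 18 bp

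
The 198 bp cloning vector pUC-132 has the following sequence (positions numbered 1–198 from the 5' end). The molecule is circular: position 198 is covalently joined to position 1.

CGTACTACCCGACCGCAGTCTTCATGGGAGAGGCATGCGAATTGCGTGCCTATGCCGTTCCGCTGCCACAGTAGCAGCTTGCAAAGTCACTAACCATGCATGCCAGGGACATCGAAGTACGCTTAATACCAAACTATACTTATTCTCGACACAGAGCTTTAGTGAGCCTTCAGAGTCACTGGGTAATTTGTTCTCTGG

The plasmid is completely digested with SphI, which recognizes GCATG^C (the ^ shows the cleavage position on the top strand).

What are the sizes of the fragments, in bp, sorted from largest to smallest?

133, 65 bp

SphI sites (GCATGC) start at positions 33, 98.
SphI cuts after base 5 of each site (before the last base), so after positions 37, 102.
Circular molecule, 2 cuts → 2 fragments:
  38–102 → 65 bp
  103–198 then 1–37 → 96 + 37 = 133 bp
Sorted largest to smallest: 133, 65 bp.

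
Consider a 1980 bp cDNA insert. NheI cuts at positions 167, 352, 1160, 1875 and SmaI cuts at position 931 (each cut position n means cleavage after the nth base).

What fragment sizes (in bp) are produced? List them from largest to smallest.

715, 579, 229, 185, 167, 105 bp

Combined cut positions (sorted): 167, 352, 931, 1160, 1875.
Linear molecule, 5 cuts → 6 fragments:
  167 − 0 = 167 bp
  352 − 167 = 185 bp
  931 − 352 = 579 bp
  1160 − 931 = 229 bp
  1875 − 1160 = 715 bp
  1980 − 1875 = 105 bp
Sorted largest to smallest: 715, 579, 229, 185, 167, 105 bp.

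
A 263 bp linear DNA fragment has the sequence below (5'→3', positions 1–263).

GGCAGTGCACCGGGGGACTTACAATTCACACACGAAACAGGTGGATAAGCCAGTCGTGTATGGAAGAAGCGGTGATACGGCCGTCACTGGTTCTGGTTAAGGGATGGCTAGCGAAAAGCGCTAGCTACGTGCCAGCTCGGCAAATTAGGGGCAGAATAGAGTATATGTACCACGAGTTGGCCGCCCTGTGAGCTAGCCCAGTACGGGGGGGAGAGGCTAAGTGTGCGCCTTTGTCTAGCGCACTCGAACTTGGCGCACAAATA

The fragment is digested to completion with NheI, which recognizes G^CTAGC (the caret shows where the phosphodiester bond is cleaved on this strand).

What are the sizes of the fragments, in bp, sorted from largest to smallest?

NheI sites (GCTAGC) start at positions 107, 120, 192.
NheI cuts after the first base of each site, so after positions 107, 120, 192.
Linear molecule, 3 cuts → 4 fragments:
  1–107 → 107 bp
  108–120 → 13 bp
  121–192 → 72 bp
  193–263 → 71 bp
Sorted largest to smallest: 107, 72, 71, 13 bp.

107, 72, 71, 13 bp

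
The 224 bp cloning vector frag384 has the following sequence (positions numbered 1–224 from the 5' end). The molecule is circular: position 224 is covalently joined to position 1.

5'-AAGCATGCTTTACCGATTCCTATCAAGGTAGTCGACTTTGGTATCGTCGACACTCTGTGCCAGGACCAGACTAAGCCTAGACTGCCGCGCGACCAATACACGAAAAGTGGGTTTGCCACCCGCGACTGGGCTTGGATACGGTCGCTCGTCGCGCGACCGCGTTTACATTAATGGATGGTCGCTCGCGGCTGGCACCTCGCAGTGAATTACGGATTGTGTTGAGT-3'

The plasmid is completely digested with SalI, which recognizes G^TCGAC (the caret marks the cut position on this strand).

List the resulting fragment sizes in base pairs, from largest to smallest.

SalI sites (GTCGAC) start at positions 31, 46.
SalI cuts after the first base of each site, so after positions 31, 46.
Circular molecule, 2 cuts → 2 fragments:
  32–46 → 15 bp
  47–224 then 1–31 → 178 + 31 = 209 bp
Sorted largest to smallest: 209, 15 bp.

209, 15 bp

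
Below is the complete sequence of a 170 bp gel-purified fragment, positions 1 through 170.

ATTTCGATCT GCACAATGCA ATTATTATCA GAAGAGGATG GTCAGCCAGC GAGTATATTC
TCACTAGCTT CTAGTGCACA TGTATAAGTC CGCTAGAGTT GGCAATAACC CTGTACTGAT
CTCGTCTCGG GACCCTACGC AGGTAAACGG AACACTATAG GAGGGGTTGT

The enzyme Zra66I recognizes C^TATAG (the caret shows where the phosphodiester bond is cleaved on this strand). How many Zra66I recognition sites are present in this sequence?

CTATAG occurs starting at position 155.
Zra66I cuts at 1 site.

1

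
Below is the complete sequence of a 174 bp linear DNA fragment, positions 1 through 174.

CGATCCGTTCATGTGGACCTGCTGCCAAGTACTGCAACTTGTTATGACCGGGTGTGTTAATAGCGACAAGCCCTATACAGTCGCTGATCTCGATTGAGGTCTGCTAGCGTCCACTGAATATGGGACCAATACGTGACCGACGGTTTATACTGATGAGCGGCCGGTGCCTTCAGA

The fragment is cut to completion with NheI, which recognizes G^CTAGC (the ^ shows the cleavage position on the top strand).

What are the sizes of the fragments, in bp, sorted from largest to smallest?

The NheI site (GCTAGC) starts at position 103.
NheI cuts after the first base of each site, so after position 103.
Linear molecule, 1 cut → 2 fragments:
  1–103 → 103 bp
  104–174 → 71 bp
Sorted largest to smallest: 103, 71 bp.

103, 71 bp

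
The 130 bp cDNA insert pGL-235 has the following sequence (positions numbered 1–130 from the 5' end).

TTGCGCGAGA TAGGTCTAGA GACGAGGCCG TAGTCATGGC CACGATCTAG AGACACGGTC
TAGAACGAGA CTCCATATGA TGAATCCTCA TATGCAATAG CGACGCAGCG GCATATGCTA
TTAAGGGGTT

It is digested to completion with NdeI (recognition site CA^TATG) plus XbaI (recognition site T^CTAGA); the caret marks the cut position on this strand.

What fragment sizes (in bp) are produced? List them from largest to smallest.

NdeI sites (CATATG) start at positions 74, 89, 112.
NdeI cuts after base 2 of each site, so after positions 75, 90, 113.
XbaI sites (TCTAGA) start at positions 15, 46, 59.
XbaI cuts after the first base of each site, so after positions 15, 46, 59.
Combined cut positions: 15, 46, 59, 75, 90, 113.
Linear molecule, 6 cuts → 7 fragments:
  1–15 → 15 bp
  16–46 → 31 bp
  47–59 → 13 bp
  60–75 → 16 bp
  76–90 → 15 bp
  91–113 → 23 bp
  114–130 → 17 bp
Sorted largest to smallest: 31, 23, 17, 16, 15, 15, 13 bp.

31, 23, 17, 16, 15, 15, 13 bp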